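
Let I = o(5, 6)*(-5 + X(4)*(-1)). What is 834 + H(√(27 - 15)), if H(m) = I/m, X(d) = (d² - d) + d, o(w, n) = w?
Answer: 834 - 35*√3/2 ≈ 803.69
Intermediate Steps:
X(d) = d²
I = -105 (I = 5*(-5 + 4²*(-1)) = 5*(-5 + 16*(-1)) = 5*(-5 - 16) = 5*(-21) = -105)
H(m) = -105/m
834 + H(√(27 - 15)) = 834 - 105/√(27 - 15) = 834 - 105*√3/6 = 834 - 35*√3/2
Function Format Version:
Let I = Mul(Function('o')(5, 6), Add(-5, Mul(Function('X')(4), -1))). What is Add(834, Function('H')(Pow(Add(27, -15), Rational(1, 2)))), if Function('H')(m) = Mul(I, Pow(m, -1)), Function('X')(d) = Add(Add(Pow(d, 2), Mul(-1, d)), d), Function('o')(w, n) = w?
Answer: Add(834, Mul(Rational(-35, 2), Pow(3, Rational(1, 2)))) ≈ 803.69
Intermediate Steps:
Function('X')(d) = Pow(d, 2)
I = -105 (I = Mul(5, Add(-5, Mul(Pow(4, 2), -1))) = Mul(5, Add(-5, Mul(16, -1))) = Mul(5, Add(-5, -16)) = Mul(5, -21) = -105)
Function('H')(m) = Mul(-105, Pow(m, -1))
Add(834, Function('H')(Pow(Add(27, -15), Rational(1, 2)))) = Add(834, Mul(-105, Pow(Pow(Add(27, -15), Rational(1, 2)), -1))) = Add(834, Mul(-105, Pow(Pow(12, Rational(1, 2)), -1))) = Add(834, Mul(-105, Pow(Mul(2, Pow(3, Rational(1, 2))), -1))) = Add(834, Mul(-105, Mul(Rational(1, 6), Pow(3, Rational(1, 2))))) = Add(834, Mul(Rational(-35, 2), Pow(3, Rational(1, 2))))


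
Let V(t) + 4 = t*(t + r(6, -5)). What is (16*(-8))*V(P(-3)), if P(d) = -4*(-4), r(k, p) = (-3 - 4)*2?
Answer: -3584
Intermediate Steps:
r(k, p) = -14 (r(k, p) = -7*2 = -14)
P(d) = 16
V(t) = -4 + t*(-14 + t) (V(t) = -4 + t*(t - 14) = -4 + t*(-14 + t))
(16*(-8))*V(P(-3)) = (16*(-8))*(-4 + 16² - 14*16) = -128*(-4 + 256 - 224) = -128*28 = -3584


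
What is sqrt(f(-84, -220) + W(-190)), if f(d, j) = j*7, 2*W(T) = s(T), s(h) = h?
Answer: I*sqrt(1635) ≈ 40.435*I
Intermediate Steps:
W(T) = T/2
f(d, j) = 7*j
sqrt(f(-84, -220) + W(-190)) = sqrt(7*(-220) + (1/2)*(-190)) = sqrt(-1540 - 95) = sqrt(-1635) = I*sqrt(1635)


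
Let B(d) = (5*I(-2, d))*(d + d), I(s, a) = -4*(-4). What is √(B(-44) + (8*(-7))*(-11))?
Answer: 2*I*√1606 ≈ 80.15*I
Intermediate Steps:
I(s, a) = 16
B(d) = 160*d (B(d) = (5*16)*(d + d) = 80*(2*d) = 160*d)
√(B(-44) + (8*(-7))*(-11)) = √(160*(-44) + (8*(-7))*(-11)) = √(-7040 - 56*(-11)) = √(-7040 + 616) = √(-6424) = 2*I*√1606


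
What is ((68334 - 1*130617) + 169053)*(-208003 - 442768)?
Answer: -69482819670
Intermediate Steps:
((68334 - 1*130617) + 169053)*(-208003 - 442768) = ((68334 - 130617) + 169053)*(-650771) = (-62283 + 169053)*(-650771) = 106770*(-650771) = -69482819670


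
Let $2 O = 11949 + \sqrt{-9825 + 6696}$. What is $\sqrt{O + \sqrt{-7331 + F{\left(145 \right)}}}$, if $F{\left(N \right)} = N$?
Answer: $\frac{\sqrt{23898 + 2 i \sqrt{3129} + 4 i \sqrt{7186}}}{2} \approx 77.298 + 0.72925 i$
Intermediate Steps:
$O = \frac{11949}{2} + \frac{i \sqrt{3129}}{2}$ ($O = \frac{11949 + \sqrt{-9825 + 6696}}{2} = \frac{11949 + \sqrt{-3129}}{2} = \frac{11949 + i \sqrt{3129}}{2} = \frac{11949}{2} + \frac{i \sqrt{3129}}{2} \approx 5974.5 + 27.969 i$)
$\sqrt{O + \sqrt{-7331 + F{\left(145 \right)}}} = \sqrt{\left(\frac{11949}{2} + \frac{i \sqrt{3129}}{2}\right) + \sqrt{-7331 + 145}} = \sqrt{\left(\frac{11949}{2} + \frac{i \sqrt{3129}}{2}\right) + \sqrt{-7186}} = \sqrt{\left(\frac{11949}{2} + \frac{i \sqrt{3129}}{2}\right) + i \sqrt{7186}} = \sqrt{\frac{11949}{2} + i \sqrt{7186} + \frac{i \sqrt{3129}}{2}}$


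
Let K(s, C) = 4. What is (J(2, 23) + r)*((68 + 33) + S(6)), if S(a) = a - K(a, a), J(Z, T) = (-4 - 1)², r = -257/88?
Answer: 200129/88 ≈ 2274.2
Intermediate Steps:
r = -257/88 (r = -257*1/88 = -257/88 ≈ -2.9205)
J(Z, T) = 25 (J(Z, T) = (-5)² = 25)
S(a) = -4 + a (S(a) = a - 1*4 = a - 4 = -4 + a)
(J(2, 23) + r)*((68 + 33) + S(6)) = (25 - 257/88)*((68 + 33) + (-4 + 6)) = 1943*(101 + 2)/88 = (1943/88)*103 = 200129/88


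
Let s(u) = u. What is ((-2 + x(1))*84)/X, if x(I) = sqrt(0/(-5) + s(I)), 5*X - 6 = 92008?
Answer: -210/46007 ≈ -0.0045645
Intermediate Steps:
X = 92014/5 (X = 6/5 + (1/5)*92008 = 6/5 + 92008/5 = 92014/5 ≈ 18403.)
x(I) = sqrt(I) (x(I) = sqrt(0/(-5) + I) = sqrt(0*(-1/5) + I) = sqrt(0 + I) = sqrt(I))
((-2 + x(1))*84)/X = ((-2 + sqrt(1))*84)/(92014/5) = ((-2 + 1)*84)*(5/92014) = -1*84*(5/92014) = -84*5/92014 = -210/46007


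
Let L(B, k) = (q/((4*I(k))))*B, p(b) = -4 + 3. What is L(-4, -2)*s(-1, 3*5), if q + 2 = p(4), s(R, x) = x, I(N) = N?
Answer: -45/2 ≈ -22.500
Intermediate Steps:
p(b) = -1
q = -3 (q = -2 - 1 = -3)
L(B, k) = -3*B/(4*k) (L(B, k) = (-3*1/(4*k))*B = (-3/(4*k))*B = -3*B/(4*k))
L(-4, -2)*s(-1, 3*5) = (-¾*(-4)/(-2))*(3*5) = -¾*(-4)*(-½)*15 = -3/2*15 = -45/2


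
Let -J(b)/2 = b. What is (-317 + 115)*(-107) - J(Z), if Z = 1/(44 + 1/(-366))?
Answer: 348050974/16103 ≈ 21614.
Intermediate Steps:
Z = 366/16103 (Z = 1/(44 - 1/366) = 1/(16103/366) = 366/16103 ≈ 0.022729)
J(b) = -2*b
(-317 + 115)*(-107) - J(Z) = (-317 + 115)*(-107) - (-2)*366/16103 = -202*(-107) - 1*(-732/16103) = 21614 + 732/16103 = 348050974/16103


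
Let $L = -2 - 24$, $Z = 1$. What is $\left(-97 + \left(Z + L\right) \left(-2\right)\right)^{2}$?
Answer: $2209$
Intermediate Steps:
$L = -26$ ($L = -2 - 24 = -26$)
$\left(-97 + \left(Z + L\right) \left(-2\right)\right)^{2} = \left(-97 + \left(1 - 26\right) \left(-2\right)\right)^{2} = \left(-97 - -50\right)^{2} = \left(-97 + 50\right)^{2} = \left(-47\right)^{2} = 2209$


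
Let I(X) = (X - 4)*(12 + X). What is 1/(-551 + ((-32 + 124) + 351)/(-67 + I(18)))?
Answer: -353/194060 ≈ -0.0018190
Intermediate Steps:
I(X) = (-4 + X)*(12 + X)
1/(-551 + ((-32 + 124) + 351)/(-67 + I(18))) = 1/(-551 + ((-32 + 124) + 351)/(-67 + (-48 + 18² + 8*18))) = 1/(-551 + (92 + 351)/(-67 + (-48 + 324 + 144))) = 1/(-551 + 443/(-67 + 420)) = 1/(-551 + 443/353) = 1/(-194060/353) = -353/194060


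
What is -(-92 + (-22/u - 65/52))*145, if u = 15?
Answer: 164807/12 ≈ 13734.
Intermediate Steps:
-(-92 + (-22/u - 65/52))*145 = -(-92 + (-22/15 - 65/52))*145 = -(-92 + (-22*1/15 - 65*1/52))*145 = -(-92 + (-22/15 - 5/4))*145 = -(-92 - 163/60)*145 = -(-5683)*145/60 = -1*(-164807/12) = 164807/12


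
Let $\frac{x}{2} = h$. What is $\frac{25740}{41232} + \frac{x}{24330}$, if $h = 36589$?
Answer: $\frac{151813729}{41798940} \approx 3.632$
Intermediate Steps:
$x = 73178$ ($x = 2 \cdot 36589 = 73178$)
$\frac{25740}{41232} + \frac{x}{24330} = \frac{25740}{41232} + \frac{73178}{24330} = 25740 \cdot \frac{1}{41232} + 73178 \cdot \frac{1}{24330} = \frac{2145}{3436} + \frac{36589}{12165} = \frac{151813729}{41798940}$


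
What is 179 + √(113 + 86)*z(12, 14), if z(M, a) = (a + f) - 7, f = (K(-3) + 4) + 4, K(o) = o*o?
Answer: 179 + 24*√199 ≈ 517.56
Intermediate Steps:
K(o) = o²
f = 17 (f = ((-3)² + 4) + 4 = (9 + 4) + 4 = 13 + 4 = 17)
z(M, a) = 10 + a (z(M, a) = (a + 17) - 7 = (17 + a) - 7 = 10 + a)
179 + √(113 + 86)*z(12, 14) = 179 + √(113 + 86)*(10 + 14) = 179 + √199*24 = 179 + 24*√199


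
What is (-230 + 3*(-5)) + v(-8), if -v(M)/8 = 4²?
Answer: -373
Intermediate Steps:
v(M) = -128 (v(M) = -8*4² = -8*16 = -128)
(-230 + 3*(-5)) + v(-8) = (-230 + 3*(-5)) - 128 = (-230 - 15) - 128 = -245 - 128 = -373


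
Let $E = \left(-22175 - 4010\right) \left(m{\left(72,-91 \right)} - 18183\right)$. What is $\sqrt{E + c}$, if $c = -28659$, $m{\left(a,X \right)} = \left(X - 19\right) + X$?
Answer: $\sqrt{481356381} \approx 21940.0$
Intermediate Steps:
$m{\left(a,X \right)} = -19 + 2 X$ ($m{\left(a,X \right)} = \left(-19 + X\right) + X = -19 + 2 X$)
$E = 481385040$ ($E = \left(-22175 - 4010\right) \left(\left(-19 + 2 \left(-91\right)\right) - 18183\right) = - 26185 \left(\left(-19 - 182\right) - 18183\right) = - 26185 \left(-201 - 18183\right) = \left(-26185\right) \left(-18384\right) = 481385040$)
$\sqrt{E + c} = \sqrt{481385040 - 28659} = \sqrt{481356381}$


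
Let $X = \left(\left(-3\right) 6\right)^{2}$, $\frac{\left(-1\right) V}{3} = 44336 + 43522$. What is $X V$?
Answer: $-85397976$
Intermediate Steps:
$V = -263574$ ($V = - 3 \left(44336 + 43522\right) = \left(-3\right) 87858 = -263574$)
$X = 324$ ($X = \left(-18\right)^{2} = 324$)
$X V = 324 \left(-263574\right) = -85397976$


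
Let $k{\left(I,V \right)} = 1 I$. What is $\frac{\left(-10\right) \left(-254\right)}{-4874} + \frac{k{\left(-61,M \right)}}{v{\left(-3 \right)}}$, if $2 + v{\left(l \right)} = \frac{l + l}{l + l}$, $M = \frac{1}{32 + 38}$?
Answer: $\frac{147387}{2437} \approx 60.479$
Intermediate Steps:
$M = \frac{1}{70} \approx 0.014286$
$v{\left(l \right)} = -1$ ($v{\left(l \right)} = -2 + \frac{l + l}{l + l} = -2 + \frac{2 l}{2 l} = -2 + 2 l \frac{1}{2 l} = -2 + 1 = -1$)
$k{\left(I,V \right)} = I$
$\frac{\left(-10\right) \left(-254\right)}{-4874} + \frac{k{\left(-61,M \right)}}{v{\left(-3 \right)}} = \frac{\left(-10\right) \left(-254\right)}{-4874} - \frac{61}{-1} = 2540 \left(- \frac{1}{4874}\right) - -61 = - \frac{1270}{2437} + 61 = \frac{147387}{2437}$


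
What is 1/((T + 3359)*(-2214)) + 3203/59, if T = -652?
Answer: 19196533435/353604582 ≈ 54.288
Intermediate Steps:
1/((T + 3359)*(-2214)) + 3203/59 = 1/((-652 + 3359)*(-2214)) + 3203/59 = -1/2214/2707 + 3203*(1/59) = (1/2707)*(-1/2214) + 3203/59 = -1/5993298 + 3203/59 = 19196533435/353604582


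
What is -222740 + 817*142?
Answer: -106726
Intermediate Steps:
-222740 + 817*142 = -222740 + 116014 = -106726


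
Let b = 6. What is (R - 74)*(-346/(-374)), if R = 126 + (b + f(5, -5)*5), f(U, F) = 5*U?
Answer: 31659/187 ≈ 169.30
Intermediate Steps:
R = 257 (R = 126 + (6 + (5*5)*5) = 126 + (6 + 25*5) = 126 + (6 + 125) = 126 + 131 = 257)
(R - 74)*(-346/(-374)) = (257 - 74)*(-346/(-374)) = 183*(-346*(-1/374)) = 183*(173/187) = 31659/187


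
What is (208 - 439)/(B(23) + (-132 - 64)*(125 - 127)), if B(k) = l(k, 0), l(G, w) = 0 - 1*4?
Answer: -231/388 ≈ -0.59536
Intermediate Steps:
l(G, w) = -4 (l(G, w) = 0 - 4 = -4)
B(k) = -4
(208 - 439)/(B(23) + (-132 - 64)*(125 - 127)) = (208 - 439)/(-4 + (-132 - 64)*(125 - 127)) = -231/(-4 - 196*(-2)) = -231/(-4 + 392) = -231/388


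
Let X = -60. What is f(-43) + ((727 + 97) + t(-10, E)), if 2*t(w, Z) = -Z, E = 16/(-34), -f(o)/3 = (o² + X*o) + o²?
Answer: -306166/17 ≈ -18010.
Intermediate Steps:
f(o) = -6*o² + 180*o (f(o) = -3*((o² - 60*o) + o²) = -3*(-60*o + 2*o²) = -6*o² + 180*o)
E = -8/17 (E = 16*(-1/34) = -8/17 ≈ -0.47059)
t(w, Z) = -Z/2 (t(w, Z) = (-Z)/2 = -Z/2)
f(-43) + ((727 + 97) + t(-10, E)) = 6*(-43)*(30 - 1*(-43)) + ((727 + 97) - ½*(-8/17)) = 6*(-43)*(30 + 43) + (824 + 4/17) = 6*(-43)*73 + 14012/17 = -18834 + 14012/17 = -306166/17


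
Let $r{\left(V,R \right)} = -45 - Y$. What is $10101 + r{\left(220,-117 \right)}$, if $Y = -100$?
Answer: $10156$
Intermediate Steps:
$r{\left(V,R \right)} = 55$ ($r{\left(V,R \right)} = -45 - -100 = -45 + 100 = 55$)
$10101 + r{\left(220,-117 \right)} = 10101 + 55 = 10156$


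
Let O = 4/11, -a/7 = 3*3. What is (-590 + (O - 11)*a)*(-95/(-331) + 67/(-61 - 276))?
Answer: 8667278/1227017 ≈ 7.0637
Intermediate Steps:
a = -63 (a = -21*3 = -7*9 = -63)
O = 4/11 (O = 4*(1/11) = 4/11 ≈ 0.36364)
(-590 + (O - 11)*a)*(-95/(-331) + 67/(-61 - 276)) = (-590 + (4/11 - 11)*(-63))*(-95/(-331) + 67/(-61 - 276)) = (-590 - 117/11*(-63))*(-95*(-1/331) + 67/(-337)) = (-590 + 7371/11)*(95/331 + 67*(-1/337)) = 881*(95/331 - 67/337)/11 = (881/11)*(9838/111547) = 8667278/1227017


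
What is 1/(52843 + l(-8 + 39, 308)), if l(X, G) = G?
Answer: 1/53151 ≈ 1.8814e-5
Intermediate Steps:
1/(52843 + l(-8 + 39, 308)) = 1/(52843 + 308) = 1/53151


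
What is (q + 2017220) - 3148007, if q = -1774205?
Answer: -2904992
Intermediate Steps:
(q + 2017220) - 3148007 = (-1774205 + 2017220) - 3148007 = 243015 - 3148007 = -2904992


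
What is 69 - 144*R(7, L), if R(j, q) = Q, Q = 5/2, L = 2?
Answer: -291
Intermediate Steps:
Q = 5/2 (Q = 5*(½) = 5/2 ≈ 2.5000)
R(j, q) = 5/2
69 - 144*R(7, L) = 69 - 144*5/2 = 69 - 360 = -291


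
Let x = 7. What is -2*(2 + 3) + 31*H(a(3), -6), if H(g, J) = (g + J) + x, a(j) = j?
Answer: 114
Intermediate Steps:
H(g, J) = 7 + J + g (H(g, J) = (g + J) + 7 = (J + g) + 7 = 7 + J + g)
-2*(2 + 3) + 31*H(a(3), -6) = -2*(2 + 3) + 31*(7 - 6 + 3) = -2*5 + 31*4 = -10 + 124 = 114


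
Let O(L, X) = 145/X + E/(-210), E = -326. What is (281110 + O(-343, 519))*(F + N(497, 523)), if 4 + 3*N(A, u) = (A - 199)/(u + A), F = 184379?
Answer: 720252055591613548/13896225 ≈ 5.1831e+10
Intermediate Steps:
N(A, u) = -4/3 + (-199 + A)/(3*(A + u)) (N(A, u) = -4/3 + ((A - 199)/(u + A))/3 = -4/3 + ((-199 + A)/(A + u))/3 = -4/3 + (-199 + A)/(3*(A + u)))
O(L, X) = 163/105 + 145/X (O(L, X) = 145/X - 326/(-210) = 145/X - 326*(-1/210) = 145/X + 163/105 = 163/105 + 145/X)
(281110 + O(-343, 519))*(F + N(497, 523)) = (281110 + (163/105 + 145/519))*(184379 + (-199/3 - 1*497 - 4/3*523)/(497 + 523)) = (281110 + (163/105 + 145*(1/519)))*(184379 + (-199/3 - 497 - 2092/3)/1020) = (281110 + (163/105 + 145/519))*(184379 + (1/1020)*(-3782/3)) = (281110 + 33274/18165)*(184379 - 1891/1530) = (5106396424/18165)*(282097979/1530) = 720252055591613548/13896225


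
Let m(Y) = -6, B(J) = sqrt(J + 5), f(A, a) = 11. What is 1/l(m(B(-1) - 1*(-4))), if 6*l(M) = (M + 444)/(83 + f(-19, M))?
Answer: 94/73 ≈ 1.2877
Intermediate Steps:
B(J) = sqrt(5 + J)
l(M) = 37/47 + M/564 (l(M) = ((M + 444)/(83 + 11))/6 = ((444 + M)/94)/6 = ((444 + M)*(1/94))/6 = (222/47 + M/94)/6 = 37/47 + M/564)
1/l(m(B(-1) - 1*(-4))) = 1/(37/47 + (1/564)*(-6)) = 1/(37/47 - 1/94) = 1/(73/94) = 94/73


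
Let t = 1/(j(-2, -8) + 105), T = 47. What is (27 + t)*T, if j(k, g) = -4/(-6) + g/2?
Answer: 387186/305 ≈ 1269.5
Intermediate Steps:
j(k, g) = 2/3 + g/2 (j(k, g) = -4*(-1/6) + g*(1/2) = 2/3 + g/2)
t = 3/305 (t = 1/((2/3 + (1/2)*(-8)) + 105) = 1/((2/3 - 4) + 105) = 1/(-10/3 + 105) = 1/(305/3) = 3/305 ≈ 0.0098361)
(27 + t)*T = (27 + 3/305)*47 = (8238/305)*47 = 387186/305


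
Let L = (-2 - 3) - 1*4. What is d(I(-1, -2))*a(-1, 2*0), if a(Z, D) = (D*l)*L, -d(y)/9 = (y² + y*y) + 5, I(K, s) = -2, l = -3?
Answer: 0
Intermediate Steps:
L = -9 (L = -5 - 4 = -9)
d(y) = -45 - 18*y² (d(y) = -9*((y² + y*y) + 5) = -9*((y² + y²) + 5) = -9*(2*y² + 5) = -9*(5 + 2*y²) = -45 - 18*y²)
a(Z, D) = 27*D (a(Z, D) = (D*(-3))*(-9) = -3*D*(-9) = 27*D)
d(I(-1, -2))*a(-1, 2*0) = (-45 - 18*(-2)²)*(27*(2*0)) = (-45 - 18*4)*(27*0) = (-45 - 72)*0 = -117*0 = 0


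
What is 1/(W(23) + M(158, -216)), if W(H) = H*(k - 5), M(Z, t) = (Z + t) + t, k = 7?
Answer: -1/228 ≈ -0.0043860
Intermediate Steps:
M(Z, t) = Z + 2*t
W(H) = 2*H (W(H) = H*(7 - 5) = H*2 = 2*H)
1/(W(23) + M(158, -216)) = 1/(2*23 + (158 + 2*(-216))) = 1/(46 + (158 - 432)) = 1/(46 - 274) = 1/(-228) = -1/228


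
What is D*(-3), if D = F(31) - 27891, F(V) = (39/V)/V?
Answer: 80409636/961 ≈ 83673.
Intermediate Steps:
F(V) = 39/V²
D = -26803212/961 (D = 39/31² - 27891 = 39*(1/961) - 27891 = 39/961 - 27891 = -26803212/961 ≈ -27891.)
D*(-3) = -26803212/961*(-3) = 80409636/961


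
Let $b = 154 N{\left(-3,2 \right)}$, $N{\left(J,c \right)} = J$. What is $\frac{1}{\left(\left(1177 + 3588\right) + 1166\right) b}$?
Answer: $- \frac{1}{2740122} \approx -3.6495 \cdot 10^{-7}$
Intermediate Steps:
$b = -462$ ($b = 154 \left(-3\right) = -462$)
$\frac{1}{\left(\left(1177 + 3588\right) + 1166\right) b} = \frac{1}{\left(\left(1177 + 3588\right) + 1166\right) \left(-462\right)} = \frac{1}{4765 + 1166} \left(- \frac{1}{462}\right) = \frac{1}{5931} \left(- \frac{1}{462}\right) = - \frac{1}{2740122}$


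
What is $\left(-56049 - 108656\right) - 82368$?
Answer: $-247073$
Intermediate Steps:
$\left(-56049 - 108656\right) - 82368 = -164705 - 82368 = -247073$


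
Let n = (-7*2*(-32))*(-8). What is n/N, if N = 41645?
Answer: -3584/41645 ≈ -0.086061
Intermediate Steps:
n = -3584 (n = -14*(-32)*(-8) = 448*(-8) = -3584)
n/N = -3584/41645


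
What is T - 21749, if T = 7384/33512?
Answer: -1283178/59 ≈ -21749.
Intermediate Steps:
T = 13/59 (T = 7384*(1/33512) = 13/59 ≈ 0.22034)
T - 21749 = 13/59 - 21749 = -1283178/59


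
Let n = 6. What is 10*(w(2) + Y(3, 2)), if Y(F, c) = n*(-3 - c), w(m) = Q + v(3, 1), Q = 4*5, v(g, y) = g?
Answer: -70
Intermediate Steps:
Q = 20
w(m) = 23 (w(m) = 20 + 3 = 23)
Y(F, c) = -18 - 6*c (Y(F, c) = 6*(-3 - c) = -18 - 6*c)
10*(w(2) + Y(3, 2)) = 10*(23 + (-18 - 6*2)) = 10*(23 + (-18 - 12)) = 10*(23 - 30) = 10*(-7) = -70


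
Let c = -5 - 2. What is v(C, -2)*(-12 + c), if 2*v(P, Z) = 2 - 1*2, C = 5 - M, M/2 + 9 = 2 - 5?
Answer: 0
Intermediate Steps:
M = -24 (M = -18 + 2*(2 - 5) = -18 + 2*(-3) = -18 - 6 = -24)
C = 29 (C = 5 - 1*(-24) = 5 + 24 = 29)
v(P, Z) = 0 (v(P, Z) = (2 - 1*2)/2 = (2 - 2)/2 = (1/2)*0 = 0)
c = -7
v(C, -2)*(-12 + c) = 0*(-12 - 7) = 0*(-19) = 0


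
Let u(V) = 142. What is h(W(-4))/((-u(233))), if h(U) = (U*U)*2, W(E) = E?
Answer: -16/71 ≈ -0.22535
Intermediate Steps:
h(U) = 2*U² (h(U) = U²*2 = 2*U²)
h(W(-4))/((-u(233))) = (2*(-4)²)/((-1*142)) = (2*16)/(-142) = 32*(-1/142) = -16/71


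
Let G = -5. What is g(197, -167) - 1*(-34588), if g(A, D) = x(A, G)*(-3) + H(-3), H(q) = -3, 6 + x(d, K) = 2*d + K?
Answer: 33436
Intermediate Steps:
x(d, K) = -6 + K + 2*d (x(d, K) = -6 + (2*d + K) = -6 + (K + 2*d) = -6 + K + 2*d)
g(A, D) = 30 - 6*A (g(A, D) = (-6 - 5 + 2*A)*(-3) - 3 = (-11 + 2*A)*(-3) - 3 = (33 - 6*A) - 3 = 30 - 6*A)
g(197, -167) - 1*(-34588) = (30 - 6*197) - 1*(-34588) = (30 - 1182) + 34588 = -1152 + 34588 = 33436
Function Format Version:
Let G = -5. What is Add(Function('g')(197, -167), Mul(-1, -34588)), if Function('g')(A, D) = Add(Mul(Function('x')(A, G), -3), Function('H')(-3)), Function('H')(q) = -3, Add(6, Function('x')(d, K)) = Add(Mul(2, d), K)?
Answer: 33436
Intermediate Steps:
Function('x')(d, K) = Add(-6, K, Mul(2, d)) (Function('x')(d, K) = Add(-6, Add(Mul(2, d), K)) = Add(-6, Add(K, Mul(2, d))) = Add(-6, K, Mul(2, d)))
Function('g')(A, D) = Add(30, Mul(-6, A)) (Function('g')(A, D) = Add(Mul(Add(-6, -5, Mul(2, A)), -3), -3) = Add(Mul(Add(-11, Mul(2, A)), -3), -3) = Add(Add(33, Mul(-6, A)), -3) = Add(30, Mul(-6, A)))
Add(Function('g')(197, -167), Mul(-1, -34588)) = Add(Add(30, Mul(-6, 197)), Mul(-1, -34588)) = Add(Add(30, -1182), 34588) = Add(-1152, 34588) = 33436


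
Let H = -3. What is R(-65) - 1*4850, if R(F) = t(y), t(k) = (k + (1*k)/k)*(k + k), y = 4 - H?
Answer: -4738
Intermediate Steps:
y = 7 (y = 4 - 1*(-3) = 4 + 3 = 7)
t(k) = 2*k*(1 + k) (t(k) = (k + k/k)*(2*k) = (k + 1)*(2*k) = (1 + k)*(2*k) = 2*k*(1 + k))
R(F) = 112 (R(F) = 2*7*(1 + 7) = 2*7*8 = 112)
R(-65) - 1*4850 = 112 - 1*4850 = 112 - 4850 = -4738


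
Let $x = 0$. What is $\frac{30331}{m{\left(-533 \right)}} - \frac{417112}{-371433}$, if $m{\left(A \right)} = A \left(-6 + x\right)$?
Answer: $\frac{247056049}{23291034} \approx 10.607$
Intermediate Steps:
$m{\left(A \right)} = - 6 A$ ($m{\left(A \right)} = A \left(-6 + 0\right) = A \left(-6\right) = - 6 A$)
$\frac{30331}{m{\left(-533 \right)}} - \frac{417112}{-371433} = \frac{30331}{\left(-6\right) \left(-533\right)} - \frac{417112}{-371433} = \frac{30331}{3198} - - \frac{24536}{21849} = 30331 \cdot \frac{1}{3198} + \frac{24536}{21849} = \frac{30331}{3198} + \frac{24536}{21849} = \frac{247056049}{23291034}$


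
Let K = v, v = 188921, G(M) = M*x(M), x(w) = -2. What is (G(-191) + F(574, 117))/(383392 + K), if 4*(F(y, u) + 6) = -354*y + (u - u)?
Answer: -50423/572313 ≈ -0.088104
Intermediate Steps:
F(y, u) = -6 - 177*y/2 (F(y, u) = -6 + (-354*y + (u - u))/4 = -6 + (-354*y + 0)/4 = -6 + (-354*y)/4 = -6 - 177*y/2)
G(M) = -2*M (G(M) = M*(-2) = -2*M)
K = 188921
(G(-191) + F(574, 117))/(383392 + K) = (-2*(-191) + (-6 - 177/2*574))/(383392 + 188921) = (382 + (-6 - 50799))/572313 = (382 - 50805)*(1/572313) = -50423*1/572313 = -50423/572313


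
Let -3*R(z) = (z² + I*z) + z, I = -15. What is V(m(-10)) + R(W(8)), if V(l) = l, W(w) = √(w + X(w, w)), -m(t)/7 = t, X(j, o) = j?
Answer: 250/3 ≈ 83.333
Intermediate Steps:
m(t) = -7*t
W(w) = √2*√w (W(w) = √(w + w) = √(2*w) = √2*√w)
R(z) = -z²/3 + 14*z/3 (R(z) = -((z² - 15*z) + z)/3 = -(z² - 14*z)/3 = -z²/3 + 14*z/3)
V(m(-10)) + R(W(8)) = -7*(-10) + (√2*√8)*(14 - √2*√8)/3 = 70 + (√2*(2*√2))*(14 - √2*2*√2)/3 = 70 + (⅓)*4*(14 - 1*4) = 70 + (⅓)*4*(14 - 4) = 70 + (⅓)*4*10 = 70 + 40/3 = 250/3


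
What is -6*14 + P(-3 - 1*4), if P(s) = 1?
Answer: -83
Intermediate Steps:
-6*14 + P(-3 - 1*4) = -6*14 + 1 = -84 + 1 = -83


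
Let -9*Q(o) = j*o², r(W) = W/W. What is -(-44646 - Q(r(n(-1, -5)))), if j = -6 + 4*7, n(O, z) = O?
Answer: 401792/9 ≈ 44644.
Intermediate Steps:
j = 22 (j = -6 + 28 = 22)
r(W) = 1
Q(o) = -22*o²/9
-(-44646 - Q(r(n(-1, -5)))) = -(-44646 - (-22)*1²/9) = -(-44646 - (-22)/9) = -(-44646 - 1*(-22/9)) = -(-44646 + 22/9) = -1*(-401792/9) = 401792/9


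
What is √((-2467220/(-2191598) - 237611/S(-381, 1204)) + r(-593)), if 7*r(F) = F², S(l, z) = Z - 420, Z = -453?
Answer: 4*√15728654333174650845761/2232142563 ≈ 224.74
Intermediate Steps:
S(l, z) = -873 (S(l, z) = -453 - 420 = -873)
r(F) = F²/7
√((-2467220/(-2191598) - 237611/S(-381, 1204)) + r(-593)) = √((-2467220/(-2191598) - 237611/(-873)) + (⅐)*(-593)²) = √((-2467220*(-1/2191598) - 237611*(-1/873)) + (⅐)*351649) = √((1233610/1095799 + 237611/873) + 351649/7) = √(261450837719/956632527 + 351649/7) = √(338229027351056/6696427689) = 4*√15728654333174650845761/2232142563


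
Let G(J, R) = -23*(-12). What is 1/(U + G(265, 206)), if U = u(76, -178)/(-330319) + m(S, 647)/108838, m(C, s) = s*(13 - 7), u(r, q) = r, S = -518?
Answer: 17975629661/4961910799771 ≈ 0.0036227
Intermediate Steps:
m(C, s) = 6*s (m(C, s) = s*6 = 6*s)
G(J, R) = 276
U = 637013335/17975629661 (U = 76/(-330319) + (6*647)/108838 = 76*(-1/330319) + 3882*(1/108838) = -76/330319 + 1941/54419 = 637013335/17975629661 ≈ 0.035438)
1/(U + G(265, 206)) = 1/(637013335/17975629661 + 276) = 1/(4961910799771/17975629661) = 17975629661/4961910799771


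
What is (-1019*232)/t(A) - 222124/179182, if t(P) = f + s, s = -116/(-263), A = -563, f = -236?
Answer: 695433393455/693792704 ≈ 1002.4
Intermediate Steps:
s = 116/263 (s = -116*(-1/263) = 116/263 ≈ 0.44106)
t(P) = -61952/263 (t(P) = -236 + 116/263 = -61952/263)
(-1019*232)/t(A) - 222124/179182 = (-1019*232)/(-61952/263) - 222124/179182 = -236408*(-263/61952) - 222124*1/179182 = 7771913/7744 - 111062/89591 = 695433393455/693792704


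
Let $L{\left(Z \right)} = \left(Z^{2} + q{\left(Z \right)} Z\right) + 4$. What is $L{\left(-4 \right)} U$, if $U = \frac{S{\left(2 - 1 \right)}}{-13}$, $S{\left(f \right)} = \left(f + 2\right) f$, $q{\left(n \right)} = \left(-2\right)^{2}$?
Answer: $- \frac{12}{13} \approx -0.92308$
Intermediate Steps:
$q{\left(n \right)} = 4$
$S{\left(f \right)} = f \left(2 + f\right)$ ($S{\left(f \right)} = \left(2 + f\right) f = f \left(2 + f\right)$)
$L{\left(Z \right)} = 4 + Z^{2} + 4 Z$ ($L{\left(Z \right)} = \left(Z^{2} + 4 Z\right) + 4 = 4 + Z^{2} + 4 Z$)
$U = - \frac{3}{13}$ ($U = \frac{\left(2 - 1\right) \left(2 + \left(2 - 1\right)\right)}{-13} = 1 \left(2 + 1\right) \left(- \frac{1}{13}\right) = 1 \cdot 3 \left(- \frac{1}{13}\right) = 3 \left(- \frac{1}{13}\right) = - \frac{3}{13} \approx -0.23077$)
$L{\left(-4 \right)} U = \left(4 + \left(-4\right)^{2} + 4 \left(-4\right)\right) \left(- \frac{3}{13}\right) = \left(4 + 16 - 16\right) \left(- \frac{3}{13}\right) = 4 \left(- \frac{3}{13}\right) = - \frac{12}{13}$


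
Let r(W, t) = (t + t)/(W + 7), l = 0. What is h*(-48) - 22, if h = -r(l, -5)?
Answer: -634/7 ≈ -90.571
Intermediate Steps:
r(W, t) = 2*t/(7 + W) (r(W, t) = (2*t)/(7 + W) = 2*t/(7 + W))
h = 10/7 (h = -2*(-5)/(7 + 0) = -2*(-5)/7 = -1*(-10/7) = 10/7 ≈ 1.4286)
h*(-48) - 22 = (10/7)*(-48) - 22 = -480/7 - 22 = -634/7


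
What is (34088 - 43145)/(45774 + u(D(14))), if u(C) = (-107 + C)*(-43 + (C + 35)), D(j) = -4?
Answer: -3019/15702 ≈ -0.19227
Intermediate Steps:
u(C) = (-107 + C)*(-8 + C) (u(C) = (-107 + C)*(-43 + (35 + C)) = (-107 + C)*(-8 + C))
(34088 - 43145)/(45774 + u(D(14))) = (34088 - 43145)/(45774 + (856 + (-4)² - 115*(-4))) = -9057/(45774 + (856 + 16 + 460)) = -9057/(45774 + 1332) = -9057/47106 = -9057*1/47106 = -3019/15702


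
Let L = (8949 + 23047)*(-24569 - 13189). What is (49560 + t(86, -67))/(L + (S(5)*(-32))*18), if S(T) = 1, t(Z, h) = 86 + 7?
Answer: -16551/402701848 ≈ -4.1100e-5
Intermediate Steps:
t(Z, h) = 93
L = -1208104968 (L = 31996*(-37758) = -1208104968)
(49560 + t(86, -67))/(L + (S(5)*(-32))*18) = (49560 + 93)/(-1208104968 + (1*(-32))*18) = 49653/(-1208104968 - 32*18) = 49653/(-1208104968 - 576) = 49653/(-1208105544) = 49653*(-1/1208105544) = -16551/402701848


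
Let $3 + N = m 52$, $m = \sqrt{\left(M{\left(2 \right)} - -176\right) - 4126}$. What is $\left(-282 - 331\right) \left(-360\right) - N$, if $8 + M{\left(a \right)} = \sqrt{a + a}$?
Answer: $220683 - 104 i \sqrt{989} \approx 2.2068 \cdot 10^{5} - 3270.6 i$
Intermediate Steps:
$M{\left(a \right)} = -8 + \sqrt{2} \sqrt{a}$ ($M{\left(a \right)} = -8 + \sqrt{a + a} = -8 + \sqrt{2 a} = -8 + \sqrt{2} \sqrt{a}$)
$m = 2 i \sqrt{989}$ ($m = \sqrt{\left(\left(-8 + \sqrt{2} \sqrt{2}\right) - -176\right) - 4126} = \sqrt{\left(\left(-8 + 2\right) + 176\right) - 4126} = \sqrt{\left(-6 + 176\right) - 4126} = \sqrt{170 - 4126} = \sqrt{-3956} = 2 i \sqrt{989} \approx 62.897 i$)
$N = -3 + 104 i \sqrt{989}$ ($N = -3 + 2 i \sqrt{989} \cdot 52 = -3 + 104 i \sqrt{989} \approx -3.0 + 3270.6 i$)
$\left(-282 - 331\right) \left(-360\right) - N = \left(-282 - 331\right) \left(-360\right) - \left(-3 + 104 i \sqrt{989}\right) = \left(-613\right) \left(-360\right) + \left(3 - 104 i \sqrt{989}\right) = 220680 + \left(3 - 104 i \sqrt{989}\right) = 220683 - 104 i \sqrt{989}$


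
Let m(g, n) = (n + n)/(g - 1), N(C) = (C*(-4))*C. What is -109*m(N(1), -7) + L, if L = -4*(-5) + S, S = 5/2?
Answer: -2827/10 ≈ -282.70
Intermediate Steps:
N(C) = -4*C² (N(C) = (-4*C)*C = -4*C²)
m(g, n) = 2*n/(-1 + g) (m(g, n) = (2*n)/(-1 + g) = 2*n/(-1 + g))
S = 5/2 (S = 5*(½) = 5/2 ≈ 2.5000)
L = 45/2 (L = -4*(-5) + 5/2 = 20 + 5/2 = 45/2 ≈ 22.500)
-109*m(N(1), -7) + L = -218*(-7)/(-1 - 4*1²) + 45/2 = -218*(-7)/(-1 - 4*1) + 45/2 = -218*(-7)/(-1 - 4) + 45/2 = -218*(-7)/(-5) + 45/2 = -218*(-7)*(-1)/5 + 45/2 = -109*14/5 + 45/2 = -1526/5 + 45/2 = -2827/10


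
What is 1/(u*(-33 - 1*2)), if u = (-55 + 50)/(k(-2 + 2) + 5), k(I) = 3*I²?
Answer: 1/35 ≈ 0.028571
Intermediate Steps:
u = -1 (u = (-55 + 50)/(3*(-2 + 2)² + 5) = -5/(3*0² + 5) = -5/(3*0 + 5) = -5/(0 + 5) = -5/5 = -5*⅕ = -1)
1/(u*(-33 - 1*2)) = 1/(-(-33 - 1*2)) = 1/(-(-33 - 2)) = 1/(-1*(-35)) = 1/35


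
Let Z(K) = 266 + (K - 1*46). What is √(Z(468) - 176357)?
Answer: I*√175669 ≈ 419.13*I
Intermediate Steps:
Z(K) = 220 + K (Z(K) = 266 + (K - 46) = 266 + (-46 + K) = 220 + K)
√(Z(468) - 176357) = √((220 + 468) - 176357) = √(688 - 176357) = √(-175669) = I*√175669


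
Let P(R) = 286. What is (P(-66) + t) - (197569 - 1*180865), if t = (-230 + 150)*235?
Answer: -35218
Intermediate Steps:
t = -18800 (t = -80*235 = -18800)
(P(-66) + t) - (197569 - 1*180865) = (286 - 18800) - (197569 - 1*180865) = -18514 - (197569 - 180865) = -18514 - 1*16704 = -18514 - 16704 = -35218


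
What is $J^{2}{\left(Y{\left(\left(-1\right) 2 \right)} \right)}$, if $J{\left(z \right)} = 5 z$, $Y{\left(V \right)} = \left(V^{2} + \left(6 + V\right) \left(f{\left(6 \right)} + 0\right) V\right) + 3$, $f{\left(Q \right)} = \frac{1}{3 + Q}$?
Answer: $\frac{75625}{81} \approx 933.64$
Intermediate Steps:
$Y{\left(V \right)} = 3 + V^{2} + V \left(\frac{2}{3} + \frac{V}{9}\right)$ ($Y{\left(V \right)} = \left(V^{2} + \left(6 + V\right) \left(\frac{1}{3 + 6} + 0\right) V\right) + 3 = \left(V^{2} + \left(6 + V\right) \left(\frac{1}{9} + 0\right) V\right) + 3 = \left(V^{2} + \left(6 + V\right) \frac{1}{9} V\right) + 3 = \left(V^{2} + \left(\frac{2}{3} + \frac{V}{9}\right) V\right) + 3 = \left(V^{2} + V \left(\frac{2}{3} + \frac{V}{9}\right)\right) + 3 = 3 + V^{2} + V \left(\frac{2}{3} + \frac{V}{9}\right)$)
$J^{2}{\left(Y{\left(\left(-1\right) 2 \right)} \right)} = \left(5 \left(3 + \frac{2 \left(\left(-1\right) 2\right)}{3} + \frac{10 \left(\left(-1\right) 2\right)^{2}}{9}\right)\right)^{2} = \left(5 \left(3 + \frac{2}{3} \left(-2\right) + \frac{10 \left(-2\right)^{2}}{9}\right)\right)^{2} = \left(5 \left(3 - \frac{4}{3} + \frac{10}{9} \cdot 4\right)\right)^{2} = \left(5 \left(3 - \frac{4}{3} + \frac{40}{9}\right)\right)^{2} = \left(5 \cdot \frac{55}{9}\right)^{2} = \left(\frac{275}{9}\right)^{2} = \frac{75625}{81}$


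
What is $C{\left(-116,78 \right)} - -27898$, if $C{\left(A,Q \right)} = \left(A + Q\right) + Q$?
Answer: $27938$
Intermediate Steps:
$C{\left(A,Q \right)} = A + 2 Q$
$C{\left(-116,78 \right)} - -27898 = \left(-116 + 2 \cdot 78\right) - -27898 = \left(-116 + 156\right) + 27898 = 40 + 27898 = 27938$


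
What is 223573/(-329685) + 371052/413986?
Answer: 14887093321/68242487205 ≈ 0.21815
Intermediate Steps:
223573/(-329685) + 371052/413986 = 223573*(-1/329685) + 371052*(1/413986) = -223573/329685 + 185526/206993 = 14887093321/68242487205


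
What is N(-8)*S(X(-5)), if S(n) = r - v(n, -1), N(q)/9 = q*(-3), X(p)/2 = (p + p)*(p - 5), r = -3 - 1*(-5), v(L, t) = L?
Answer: -42768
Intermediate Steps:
r = 2 (r = -3 + 5 = 2)
X(p) = 4*p*(-5 + p) (X(p) = 2*((p + p)*(p - 5)) = 2*((2*p)*(-5 + p)) = 2*(2*p*(-5 + p)) = 4*p*(-5 + p))
N(q) = -27*q (N(q) = 9*(q*(-3)) = 9*(-3*q) = -27*q)
S(n) = 2 - n
N(-8)*S(X(-5)) = (-27*(-8))*(2 - 4*(-5)*(-5 - 5)) = 216*(2 - 4*(-5)*(-10)) = 216*(2 - 1*200) = 216*(2 - 200) = 216*(-198) = -42768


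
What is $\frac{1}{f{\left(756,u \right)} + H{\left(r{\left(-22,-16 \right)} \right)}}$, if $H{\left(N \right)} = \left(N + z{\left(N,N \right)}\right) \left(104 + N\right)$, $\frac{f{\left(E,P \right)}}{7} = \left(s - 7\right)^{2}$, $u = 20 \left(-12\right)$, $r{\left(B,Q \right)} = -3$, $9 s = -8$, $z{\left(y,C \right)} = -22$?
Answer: $- \frac{81}{169238} \approx -0.00047862$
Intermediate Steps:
$s = - \frac{8}{9}$ ($s = \frac{1}{9} \left(-8\right) = - \frac{8}{9} \approx -0.88889$)
$u = -240$
$f{\left(E,P \right)} = \frac{35287}{81}$ ($f{\left(E,P \right)} = 7 \left(- \frac{8}{9} - 7\right)^{2} = 7 \left(- \frac{71}{9}\right)^{2} = 7 \cdot \frac{5041}{81} = \frac{35287}{81}$)
$H{\left(N \right)} = \left(-22 + N\right) \left(104 + N\right)$ ($H{\left(N \right)} = \left(N - 22\right) \left(104 + N\right) = \left(-22 + N\right) \left(104 + N\right)$)
$\frac{1}{f{\left(756,u \right)} + H{\left(r{\left(-22,-16 \right)} \right)}} = \frac{1}{\frac{35287}{81} + \left(-2288 + \left(-3\right)^{2} + 82 \left(-3\right)\right)} = \frac{1}{\frac{35287}{81} - 2525} = \frac{1}{- \frac{169238}{81}} = - \frac{81}{169238}$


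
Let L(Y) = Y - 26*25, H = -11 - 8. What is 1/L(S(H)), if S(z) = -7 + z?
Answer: -1/676 ≈ -0.0014793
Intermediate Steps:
H = -19
L(Y) = -650 + Y (L(Y) = Y - 650 = -650 + Y)
1/L(S(H)) = 1/(-650 + (-7 - 19)) = 1/(-650 - 26) = 1/(-676) = -1/676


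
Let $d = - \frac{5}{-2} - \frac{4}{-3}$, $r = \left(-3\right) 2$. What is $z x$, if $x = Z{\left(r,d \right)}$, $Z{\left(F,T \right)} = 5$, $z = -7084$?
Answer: $-35420$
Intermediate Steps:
$r = -6$
$d = \frac{23}{6}$ ($d = \left(-5\right) \left(- \frac{1}{2}\right) - - \frac{4}{3} = \frac{5}{2} + \frac{4}{3} = \frac{23}{6} \approx 3.8333$)
$x = 5$
$z x = \left(-7084\right) 5 = -35420$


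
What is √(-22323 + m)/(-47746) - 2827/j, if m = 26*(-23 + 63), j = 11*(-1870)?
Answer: 257/1870 - I*√21283/47746 ≈ 0.13743 - 0.0030555*I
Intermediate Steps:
j = -20570
m = 1040 (m = 26*40 = 1040)
√(-22323 + m)/(-47746) - 2827/j = √(-22323 + 1040)/(-47746) - 2827/(-20570) = √(-21283)*(-1/47746) - 2827*(-1/20570) = (I*√21283)*(-1/47746) + 257/1870 = -I*√21283/47746 + 257/1870 = 257/1870 - I*√21283/47746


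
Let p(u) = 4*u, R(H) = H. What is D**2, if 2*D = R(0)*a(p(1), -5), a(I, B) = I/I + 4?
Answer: 0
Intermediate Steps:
a(I, B) = 5 (a(I, B) = 1 + 4 = 5)
D = 0 (D = (0*5)/2 = (1/2)*0 = 0)
D**2 = 0**2 = 0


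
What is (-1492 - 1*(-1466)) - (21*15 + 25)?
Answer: -366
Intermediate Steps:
(-1492 - 1*(-1466)) - (21*15 + 25) = (-1492 + 1466) - (315 + 25) = -26 - 1*340 = -26 - 340 = -366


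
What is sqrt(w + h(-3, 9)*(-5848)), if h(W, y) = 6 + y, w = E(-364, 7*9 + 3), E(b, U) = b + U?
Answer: I*sqrt(88018) ≈ 296.68*I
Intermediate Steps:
E(b, U) = U + b
w = -298 (w = (7*9 + 3) - 364 = (63 + 3) - 364 = 66 - 364 = -298)
sqrt(w + h(-3, 9)*(-5848)) = sqrt(-298 + (6 + 9)*(-5848)) = sqrt(-298 + 15*(-5848)) = sqrt(-298 - 87720) = sqrt(-88018) = I*sqrt(88018)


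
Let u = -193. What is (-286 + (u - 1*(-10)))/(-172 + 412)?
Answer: -469/240 ≈ -1.9542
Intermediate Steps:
(-286 + (u - 1*(-10)))/(-172 + 412) = (-286 + (-193 - 1*(-10)))/(-172 + 412) = (-286 + (-193 + 10))/240 = (-286 - 183)*(1/240) = -469*1/240 = -469/240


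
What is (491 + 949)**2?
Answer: 2073600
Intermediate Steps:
(491 + 949)**2 = 1440**2 = 2073600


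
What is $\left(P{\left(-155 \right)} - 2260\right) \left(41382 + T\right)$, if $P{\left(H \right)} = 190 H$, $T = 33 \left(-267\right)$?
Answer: $-1032826410$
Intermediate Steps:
$T = -8811$
$\left(P{\left(-155 \right)} - 2260\right) \left(41382 + T\right) = \left(190 \left(-155\right) - 2260\right) \left(41382 - 8811\right) = \left(-29450 - 2260\right) 32571 = \left(-31710\right) 32571 = -1032826410$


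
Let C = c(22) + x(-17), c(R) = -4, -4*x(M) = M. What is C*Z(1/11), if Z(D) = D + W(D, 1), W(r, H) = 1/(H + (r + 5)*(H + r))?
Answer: 531/8723 ≈ 0.060874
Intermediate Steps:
x(M) = -M/4
W(r, H) = 1/(H + (5 + r)*(H + r))
Z(D) = D + 1/(6 + D**2 + 6*D) (Z(D) = D + 1/(D**2 + 5*D + 6*1 + 1*D) = D + 1/(D**2 + 5*D + 6 + D) = D + 1/(6 + D**2 + 6*D))
C = 1/4 (C = -4 - 1/4*(-17) = -4 + 17/4 = 1/4 ≈ 0.25000)
C*Z(1/11) = (1/11 + 1/(6 + (1/11)**2 + 6/11))/4 = (1/11 + 1/(6 + (1/11)**2 + 6*(1/11)))/4 = (1/11 + 1/(6 + 1/121 + 6/11))/4 = (1/11 + 1/(793/121))/4 = (1/11 + 121/793)/4 = (1/4)*(2124/8723) = 531/8723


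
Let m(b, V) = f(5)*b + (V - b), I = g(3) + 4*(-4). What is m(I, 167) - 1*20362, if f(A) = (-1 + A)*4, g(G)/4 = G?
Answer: -20255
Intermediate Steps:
g(G) = 4*G
I = -4 (I = 4*3 + 4*(-4) = 12 - 16 = -4)
f(A) = -4 + 4*A
m(b, V) = V + 15*b (m(b, V) = (-4 + 4*5)*b + (V - b) = (-4 + 20)*b + (V - b) = 16*b + (V - b) = V + 15*b)
m(I, 167) - 1*20362 = (167 + 15*(-4)) - 1*20362 = (167 - 60) - 20362 = 107 - 20362 = -20255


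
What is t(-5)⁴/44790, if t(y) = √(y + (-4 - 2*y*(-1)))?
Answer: 361/44790 ≈ 0.0080598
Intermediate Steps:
t(y) = √(-4 + 3*y) (t(y) = √(y + (-4 + 2*y)) = √(-4 + 3*y))
t(-5)⁴/44790 = (√(-4 + 3*(-5)))⁴/44790 = (√(-4 - 15))⁴*(1/44790) = (√(-19))⁴*(1/44790) = (I*√19)⁴*(1/44790) = 361*(1/44790) = 361/44790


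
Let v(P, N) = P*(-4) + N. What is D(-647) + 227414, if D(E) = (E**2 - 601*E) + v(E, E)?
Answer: 1036811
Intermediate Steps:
v(P, N) = N - 4*P (v(P, N) = -4*P + N = N - 4*P)
D(E) = E**2 - 604*E (D(E) = (E**2 - 601*E) + (E - 4*E) = (E**2 - 601*E) - 3*E = E**2 - 604*E)
D(-647) + 227414 = -647*(-604 - 647) + 227414 = -647*(-1251) + 227414 = 809397 + 227414 = 1036811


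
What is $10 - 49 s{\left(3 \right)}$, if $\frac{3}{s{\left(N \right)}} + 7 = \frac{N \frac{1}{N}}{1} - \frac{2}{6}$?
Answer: $\frac{631}{19} \approx 33.211$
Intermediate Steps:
$s{\left(N \right)} = - \frac{9}{19}$ ($s{\left(N \right)} = \frac{3}{-7 + \left(\frac{N \frac{1}{N}}{1} - \frac{2}{6}\right)} = \frac{3}{-7 + \left(1 \cdot 1 - \frac{1}{3}\right)} = \frac{3}{-7 + \left(1 - \frac{1}{3}\right)} = \frac{3}{-7 + \frac{2}{3}} = \frac{3}{- \frac{19}{3}} = 3 \left(- \frac{3}{19}\right) = - \frac{9}{19}$)
$10 - 49 s{\left(3 \right)} = 10 - - \frac{441}{19} = 10 + \frac{441}{19} = \frac{631}{19}$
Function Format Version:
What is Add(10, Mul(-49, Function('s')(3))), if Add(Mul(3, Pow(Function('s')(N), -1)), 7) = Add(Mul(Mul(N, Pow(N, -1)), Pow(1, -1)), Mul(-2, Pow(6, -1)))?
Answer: Rational(631, 19) ≈ 33.211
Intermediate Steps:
Function('s')(N) = Rational(-9, 19) (Function('s')(N) = Mul(3, Pow(Add(-7, Add(Mul(Mul(N, Pow(N, -1)), Pow(1, -1)), Mul(-2, Pow(6, -1)))), -1)) = Mul(3, Pow(Add(-7, Add(Mul(1, 1), Mul(-2, Rational(1, 6)))), -1)) = Mul(3, Pow(Add(-7, Add(1, Rational(-1, 3))), -1)) = Mul(3, Pow(Add(-7, Rational(2, 3)), -1)) = Mul(3, Pow(Rational(-19, 3), -1)) = Mul(3, Rational(-3, 19)) = Rational(-9, 19))
Add(10, Mul(-49, Function('s')(3))) = Add(10, Mul(-49, Rational(-9, 19))) = Add(10, Rational(441, 19)) = Rational(631, 19)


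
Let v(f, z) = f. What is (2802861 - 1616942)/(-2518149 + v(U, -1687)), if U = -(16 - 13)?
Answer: -169417/359736 ≈ -0.47095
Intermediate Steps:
U = -3 (U = -1*3 = -3)
(2802861 - 1616942)/(-2518149 + v(U, -1687)) = (2802861 - 1616942)/(-2518149 - 3) = 1185919/(-2518152) = 1185919*(-1/2518152) = -169417/359736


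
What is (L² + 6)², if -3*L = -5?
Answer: 6241/81 ≈ 77.049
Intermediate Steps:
L = 5/3 (L = -⅓*(-5) = 5/3 ≈ 1.6667)
(L² + 6)² = ((5/3)² + 6)² = (25/9 + 6)² = (79/9)² = 6241/81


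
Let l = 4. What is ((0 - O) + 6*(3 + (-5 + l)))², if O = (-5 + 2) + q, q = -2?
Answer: 289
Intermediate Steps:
O = -5 (O = (-5 + 2) - 2 = -3 - 2 = -5)
((0 - O) + 6*(3 + (-5 + l)))² = ((0 - 1*(-5)) + 6*(3 + (-5 + 4)))² = ((0 + 5) + 6*(3 - 1))² = (5 + 6*2)² = (5 + 12)² = 17² = 289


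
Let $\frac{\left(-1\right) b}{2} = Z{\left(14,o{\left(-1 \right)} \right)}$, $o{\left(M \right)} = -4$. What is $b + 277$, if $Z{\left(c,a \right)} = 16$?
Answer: $245$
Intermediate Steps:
$b = -32$ ($b = \left(-2\right) 16 = -32$)
$b + 277 = -32 + 277 = 245$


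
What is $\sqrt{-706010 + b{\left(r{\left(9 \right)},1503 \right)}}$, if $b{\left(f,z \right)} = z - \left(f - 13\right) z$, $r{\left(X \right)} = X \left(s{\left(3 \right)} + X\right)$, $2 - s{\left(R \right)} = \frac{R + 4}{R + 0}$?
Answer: $i \sqrt{802202} \approx 895.66 i$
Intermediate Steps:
$s{\left(R \right)} = 2 - \frac{4 + R}{R}$ ($s{\left(R \right)} = 2 - \frac{R + 4}{R + 0} = 2 - \frac{4 + R}{R}$)
$r{\left(X \right)} = X \left(- \frac{1}{3} + X\right)$ ($r{\left(X \right)} = X \left(\frac{-4 + 3}{3} + X\right) = X \left(\frac{1}{3} \left(-1\right) + X\right) = X \left(- \frac{1}{3} + X\right)$)
$b{\left(f,z \right)} = z - z \left(-13 + f\right)$ ($b{\left(f,z \right)} = z - \left(-13 + f\right) z = z - z \left(-13 + f\right)$)
$\sqrt{-706010 + b{\left(r{\left(9 \right)},1503 \right)}} = \sqrt{-706010 + 1503 \left(14 - 9 \left(- \frac{1}{3} + 9\right)\right)} = \sqrt{-706010 + 1503 \left(14 - 9 \cdot \frac{26}{3}\right)} = \sqrt{-706010 + 1503 \left(14 - 78\right)} = \sqrt{-706010 + 1503 \left(-64\right)} = \sqrt{-706010 - 96192} = \sqrt{-802202} = i \sqrt{802202}$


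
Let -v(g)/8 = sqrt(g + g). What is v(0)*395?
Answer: 0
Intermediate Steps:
v(g) = -8*sqrt(2)*sqrt(g) (v(g) = -8*sqrt(g + g) = -8*sqrt(2)*sqrt(g))
v(0)*395 = -8*sqrt(2)*sqrt(0)*395 = -8*sqrt(2)*0*395 = 0*395 = 0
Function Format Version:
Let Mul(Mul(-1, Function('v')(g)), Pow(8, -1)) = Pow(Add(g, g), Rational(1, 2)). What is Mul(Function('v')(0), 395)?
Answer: 0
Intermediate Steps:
Function('v')(g) = Mul(-8, Pow(2, Rational(1, 2)), Pow(g, Rational(1, 2))) (Function('v')(g) = Mul(-8, Pow(Add(g, g), Rational(1, 2))) = Mul(-8, Pow(Mul(2, g), Rational(1, 2))) = Mul(-8, Mul(Pow(2, Rational(1, 2)), Pow(g, Rational(1, 2)))) = Mul(-8, Pow(2, Rational(1, 2)), Pow(g, Rational(1, 2))))
Mul(Function('v')(0), 395) = Mul(Mul(-8, Pow(2, Rational(1, 2)), Pow(0, Rational(1, 2))), 395) = Mul(Mul(-8, Pow(2, Rational(1, 2)), 0), 395) = Mul(0, 395) = 0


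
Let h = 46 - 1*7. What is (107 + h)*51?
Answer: 7446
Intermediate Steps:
h = 39 (h = 46 - 7 = 39)
(107 + h)*51 = (107 + 39)*51 = 146*51 = 7446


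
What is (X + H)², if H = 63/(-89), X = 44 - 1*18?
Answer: 5067001/7921 ≈ 639.69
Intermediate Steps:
X = 26 (X = 44 - 18 = 26)
H = -63/89 (H = 63*(-1/89) = -63/89 ≈ -0.70786)
(X + H)² = (26 - 63/89)² = (2251/89)² = 5067001/7921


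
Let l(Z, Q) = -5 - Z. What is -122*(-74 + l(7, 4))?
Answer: 10492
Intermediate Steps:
-122*(-74 + l(7, 4)) = -122*(-74 + (-5 - 1*7)) = -122*(-74 + (-5 - 7)) = -122*(-74 - 12) = -122*(-86) = 10492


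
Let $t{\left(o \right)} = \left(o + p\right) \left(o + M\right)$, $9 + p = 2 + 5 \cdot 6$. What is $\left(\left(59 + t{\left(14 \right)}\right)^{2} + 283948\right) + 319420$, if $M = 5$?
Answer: $1184012$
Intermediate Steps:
$p = 23$ ($p = -9 + \left(2 + 5 \cdot 6\right) = -9 + \left(2 + 30\right) = -9 + 32 = 23$)
$t{\left(o \right)} = \left(5 + o\right) \left(23 + o\right)$ ($t{\left(o \right)} = \left(o + 23\right) \left(o + 5\right) = \left(23 + o\right) \left(5 + o\right) = \left(5 + o\right) \left(23 + o\right)$)
$\left(\left(59 + t{\left(14 \right)}\right)^{2} + 283948\right) + 319420 = \left(\left(59 + \left(115 + 14^{2} + 28 \cdot 14\right)\right)^{2} + 283948\right) + 319420 = \left(\left(59 + \left(115 + 196 + 392\right)\right)^{2} + 283948\right) + 319420 = \left(\left(59 + 703\right)^{2} + 283948\right) + 319420 = \left(762^{2} + 283948\right) + 319420 = \left(580644 + 283948\right) + 319420 = 864592 + 319420 = 1184012$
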